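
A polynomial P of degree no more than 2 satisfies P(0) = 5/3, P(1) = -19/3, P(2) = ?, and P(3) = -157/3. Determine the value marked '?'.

On equispaced nodes a degree-2 polynomial has vanishing third forward difference, so
  - P(0) + 3·P(1) - 3·P(2) + P(3) = 0.
Substituting the known values and solving for P(2):
  -3·P(2) = 73
  P(2) = -73/3.

-73/3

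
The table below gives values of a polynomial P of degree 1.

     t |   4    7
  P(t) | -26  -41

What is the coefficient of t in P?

Write P(t) = at + b. Substituting each data point gives a linear system:
  4a + b = -26
  7a + b = -41
Solving the system yields a = -5, b = -6.
So P(t) = -5t - 6.
The leading coefficient is -5.

-5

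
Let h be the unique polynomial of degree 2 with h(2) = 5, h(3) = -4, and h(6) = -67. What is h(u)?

Write h(u) = au^2 + bu + c. Substituting each data point gives a linear system:
  4a + 2b + c = 5
  9a + 3b + c = -4
  36a + 6b + c = -67
Solving the system yields a = -3, b = 6, c = 5.
So h(u) = -3u² + 6u + 5.
Check: h(2) = 5. ✓

h(u) = -3u^2 + 6u + 5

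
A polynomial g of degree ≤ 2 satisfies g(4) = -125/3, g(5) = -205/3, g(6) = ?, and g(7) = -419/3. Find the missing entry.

On equispaced nodes a degree-2 polynomial has vanishing third forward difference, so
  - g(4) + 3·g(5) - 3·g(6) + g(7) = 0.
Substituting the known values and solving for g(6):
  -3·g(6) = 303
  g(6) = -101.

-101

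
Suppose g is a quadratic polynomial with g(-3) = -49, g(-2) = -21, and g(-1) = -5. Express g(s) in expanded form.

Write g(s) = as^2 + bs + c. Substituting each data point gives a linear system:
  9a - 3b + c = -49
  4a - 2b + c = -21
  a - b + c = -5
Solving the system yields a = -6, b = -2, c = -1.
So g(s) = -6s² - 2s - 1.
Check: g(-2) = -21. ✓

g(s) = -6s^2 - 2s - 1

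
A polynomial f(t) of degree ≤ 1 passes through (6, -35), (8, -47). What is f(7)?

Using the Lagrange interpolation formula with nodes 6, 8:
  L_0(t) = (t - 8) / -2
  L_1(t) = (t - 6) / 2
Then f(t) = -35·L_0(t) - 47·L_1(t).
Expanding and collecting terms gives f(t) = -6t + 1.
Evaluating at t = 7: f(7) = -41.

-41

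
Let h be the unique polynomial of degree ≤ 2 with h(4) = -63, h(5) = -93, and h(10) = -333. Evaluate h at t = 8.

-219

Write h(t) = at^2 + bt + c. Substituting each data point gives a linear system:
  16a + 4b + c = -63
  25a + 5b + c = -93
  100a + 10b + c = -333
Solving the system yields a = -3, b = -3, c = -3.
So h(t) = -3t^2 - 3t - 3.
Then h(8) = -219.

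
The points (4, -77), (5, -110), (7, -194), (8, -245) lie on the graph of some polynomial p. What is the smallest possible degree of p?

2

Divided differences on the nodes 4, 5, 7, 8:
  order 0: -77  -110  -194  -245
  order 1: -33  -42  -51
  order 2: -3  -3
  order 3: 0
The order-2 divided differences are all -3 (nonzero) and every higher order vanishes, so the data lies on a polynomial of degree exactly 2.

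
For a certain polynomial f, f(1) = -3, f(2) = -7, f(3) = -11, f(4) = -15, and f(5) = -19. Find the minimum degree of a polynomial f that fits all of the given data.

Forward differences of the values at s = 1, 2, 3, 4, 5:
  f  : -3  -7  -11  -15  -19
  Δ  : -4  -4  -4  -4
  Δ^2: 0  0  0
  Δ^3: 0  0
  Δ^4: 0
The first differences are constant (-4) and nonzero, while all higher differences vanish, so the minimal degree is 1.

1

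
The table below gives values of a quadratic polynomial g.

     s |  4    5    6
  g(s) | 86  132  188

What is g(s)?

Write g(s) = as^2 + bs + c. Substituting each data point gives a linear system:
  16a + 4b + c = 86
  25a + 5b + c = 132
  36a + 6b + c = 188
Solving the system yields a = 5, b = 1, c = 2.
So g(s) = 5s^2 + s + 2.
Check: g(6) = 188. ✓

g(s) = 5s^2 + s + 2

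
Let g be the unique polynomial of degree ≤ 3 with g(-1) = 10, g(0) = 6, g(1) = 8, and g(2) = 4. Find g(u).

g(u) = -2u^3 + 3u^2 + u + 6

Write g(u) = au^3 + bu^2 + cu + d. Substituting each data point gives a linear system:
  -a + b - c + d = 10
  d = 6
  a + b + c + d = 8
  8a + 4b + 2c + d = 4
Solving the system yields a = -2, b = 3, c = 1, d = 6.
So g(u) = -2u³ + 3u² + u + 6.
Check: g(-1) = 10. ✓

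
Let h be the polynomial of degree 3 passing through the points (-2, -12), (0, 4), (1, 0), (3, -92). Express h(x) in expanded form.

Using the Lagrange interpolation formula with nodes -2, 0, 1, 3:
  L_0(x) = x(x - 1)(x - 3) / -30
  L_1(x) = (x + 2)(x - 1)(x - 3) / 6
  L_2(x) = (x + 2)x(x - 3) / -6
  L_3(x) = (x + 2)x(x - 1) / 30
Then h(x) = -12·L_0(x) + 4·L_1(x) + 0·L_2(x) - 92·L_3(x).
Expanding and collecting terms gives h(x) = -2x^3 - 6x^2 + 4x + 4.
Check: h(3) = -92. ✓

h(x) = -2x^3 - 6x^2 + 4x + 4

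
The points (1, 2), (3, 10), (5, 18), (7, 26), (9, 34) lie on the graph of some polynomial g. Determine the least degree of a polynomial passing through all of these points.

1

Forward differences of the values at n = 1, 3, 5, 7, 9:
  g  : 2  10  18  26  34
  Δ  : 8  8  8  8
  Δ^2: 0  0  0
  Δ^3: 0  0
  Δ^4: 0
The first differences are constant (8) and nonzero, while all higher differences vanish, so the minimal degree is 1.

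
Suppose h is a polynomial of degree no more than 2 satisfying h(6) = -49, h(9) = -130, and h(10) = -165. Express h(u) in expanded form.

h(u) = -2u^2 + 3u + 5

Write h(u) = au^2 + bu + c. Substituting each data point gives a linear system:
  36a + 6b + c = -49
  81a + 9b + c = -130
  100a + 10b + c = -165
Solving the system yields a = -2, b = 3, c = 5.
So h(u) = -2u² + 3u + 5.
Check: h(9) = -130. ✓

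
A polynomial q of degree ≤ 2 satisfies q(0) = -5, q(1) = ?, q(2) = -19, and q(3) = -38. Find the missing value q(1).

The 3 known points determine the degree-2 polynomial uniquely.
Write q(t) = at^2 + bt + c. Substituting each data point gives a linear system:
  c = -5
  4a + 2b + c = -19
  9a + 3b + c = -38
Solving the system yields a = -4, b = 1, c = -5.
So q(t) = -4t^2 + t - 5.
Then q(1) = -8.

-8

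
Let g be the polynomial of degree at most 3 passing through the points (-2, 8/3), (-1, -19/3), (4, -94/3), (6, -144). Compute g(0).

-6

Write g(x) = ax^3 + bx^2 + cx + d. Substituting each data point gives a linear system:
  -8a + 4b - 2c + d = 8/3
  -a + b - c + d = -19/3
  64a + 16b + 4c + d = -94/3
  216a + 36b + 6c + d = -144
Solving the system yields a = -1, b = 5/3, c = 3, d = -6.
So g(x) = -x^3 + (5/3)x^2 + 3x - 6.
Then g(0) = -6.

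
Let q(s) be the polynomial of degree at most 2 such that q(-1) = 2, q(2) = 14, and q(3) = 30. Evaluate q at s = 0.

0

Using the Lagrange interpolation formula with nodes -1, 2, 3:
  L_0(s) = (s - 2)(s - 3) / 12
  L_1(s) = (s + 1)(s - 3) / -3
  L_2(s) = (s + 1)(s - 2) / 4
Then q(s) = 2·L_0(s) + 14·L_1(s) + 30·L_2(s).
Expanding and collecting terms gives q(s) = 3s^2 + s.
Evaluating at s = 0: q(0) = 0.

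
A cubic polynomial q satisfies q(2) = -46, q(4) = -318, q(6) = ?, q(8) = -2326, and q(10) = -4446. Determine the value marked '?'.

-1014

The 4 known points determine the degree-3 polynomial uniquely.
Write q(x) = ax^3 + bx^2 + cx + d. Substituting each data point gives a linear system:
  8a + 4b + 2c + d = -46
  64a + 16b + 4c + d = -318
  512a + 64b + 8c + d = -2326
  1000a + 100b + 10c + d = -4446
Solving the system yields a = -4, b = -5, c = 6, d = -6.
So q(x) = -4x^3 - 5x^2 + 6x - 6.
Then q(6) = -1014.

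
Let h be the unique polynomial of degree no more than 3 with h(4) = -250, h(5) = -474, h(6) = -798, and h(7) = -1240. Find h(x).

h(x) = -3x^3 - 5x^2 + 4x + 6

Using the Lagrange interpolation formula with nodes 4, 5, 6, 7:
  L_0(x) = (x - 5)(x - 6)(x - 7) / -6
  L_1(x) = (x - 4)(x - 6)(x - 7) / 2
  L_2(x) = (x - 4)(x - 5)(x - 7) / -2
  L_3(x) = (x - 4)(x - 5)(x - 6) / 6
Then h(x) = -250·L_0(x) - 474·L_1(x) - 798·L_2(x) - 1240·L_3(x).
Expanding and collecting terms gives h(x) = -3x^3 - 5x^2 + 4x + 6.
Check: h(5) = -474. ✓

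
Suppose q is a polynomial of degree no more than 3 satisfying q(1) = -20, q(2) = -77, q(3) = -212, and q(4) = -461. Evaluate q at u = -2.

Forward differences of the values at u = 1, 2, 3, 4:
  q  : -20  -77  -212  -461
  Δ  : -57  -135  -249
  Δ^2: -78  -114
  Δ^3: -36
The third differences are constant, confirming degree 3.
Interpolating (Newton forward form) and evaluating at u = -2 gives q(-2) = 43.

43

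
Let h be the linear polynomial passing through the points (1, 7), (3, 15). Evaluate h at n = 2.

11

Using the Lagrange interpolation formula with nodes 1, 3:
  L_0(n) = (n - 3) / -2
  L_1(n) = (n - 1) / 2
Then h(n) = 7·L_0(n) + 15·L_1(n).
Expanding and collecting terms gives h(n) = 4n + 3.
Evaluating at n = 2: h(2) = 11.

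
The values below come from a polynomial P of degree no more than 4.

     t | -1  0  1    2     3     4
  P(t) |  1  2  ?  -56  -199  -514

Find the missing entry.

-7

The 5 known points determine the degree-4 polynomial uniquely.
Write P(t) = at^4 + bt^3 + ct^2 + dt + e. Substituting each data point gives a linear system:
  a - b + c - d + e = 1
  e = 2
  16a + 8b + 4c + 2d + e = -56
  81a + 27b + 9c + 3d + e = -199
  256a + 64b + 16c + 4d + e = -514
Solving the system yields a = -1, b = -3, c = -4, d = -1, e = 2.
So P(t) = -t^4 - 3t^3 - 4t^2 - t + 2.
Then P(1) = -7.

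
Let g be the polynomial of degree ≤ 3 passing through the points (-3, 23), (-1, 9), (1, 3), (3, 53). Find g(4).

Write g(t) = at^3 + bt^2 + ct + d. Substituting each data point gives a linear system:
  -27a + 9b - 3c + d = 23
  -a + b - c + d = 9
  a + b + c + d = 3
  27a + 9b + 3c + d = 53
Solving the system yields a = 1, b = 4, c = -4, d = 2.
So g(t) = t³ + 4t² - 4t + 2.
Then g(4) = 114.

114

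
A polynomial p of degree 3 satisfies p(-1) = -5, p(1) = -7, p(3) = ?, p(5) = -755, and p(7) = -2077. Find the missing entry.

The 4 known points determine the degree-3 polynomial uniquely.
Write p(u) = au^3 + bu^2 + cu + d. Substituting each data point gives a linear system:
  -a + b - c + d = -5
  a + b + c + d = -7
  125a + 25b + 5c + d = -755
  343a + 49b + 7c + d = -2077
Solving the system yields a = -6, b = -1, c = 5, d = -5.
So p(u) = -6u^3 - u^2 + 5u - 5.
Then p(3) = -161.

-161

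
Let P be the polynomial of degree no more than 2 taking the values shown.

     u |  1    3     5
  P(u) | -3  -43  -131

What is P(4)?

-81

Write P(u) = au^2 + bu + c. Substituting each data point gives a linear system:
  a + b + c = -3
  9a + 3b + c = -43
  25a + 5b + c = -131
Solving the system yields a = -6, b = 4, c = -1.
So P(u) = -6u^2 + 4u - 1.
Then P(4) = -81.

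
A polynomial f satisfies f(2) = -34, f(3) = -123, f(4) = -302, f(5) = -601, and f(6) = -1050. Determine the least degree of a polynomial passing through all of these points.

Forward differences of the values at n = 2, 3, 4, 5, 6:
  f  : -34  -123  -302  -601  -1050
  Δ  : -89  -179  -299  -449
  Δ^2: -90  -120  -150
  Δ^3: -30  -30
  Δ^4: 0
The third differences are constant (-30) and nonzero, while all higher differences vanish, so the minimal degree is 3.

3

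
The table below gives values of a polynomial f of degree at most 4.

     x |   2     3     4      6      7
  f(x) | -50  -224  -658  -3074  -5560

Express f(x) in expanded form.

Using the Lagrange interpolation formula with nodes 2, 3, 4, 6, 7:
  L_0(x) = (x - 3)(x - 4)(x - 6)(x - 7) / 40
  L_1(x) = (x - 2)(x - 4)(x - 6)(x - 7) / -12
  L_2(x) = (x - 2)(x - 3)(x - 6)(x - 7) / 12
  L_3(x) = (x - 2)(x - 3)(x - 4)(x - 7) / -24
  L_4(x) = (x - 2)(x - 3)(x - 4)(x - 6) / 60
Then f(x) = -50·L_0(x) - 224·L_1(x) - 658·L_2(x) - 3074·L_3(x) - 5560·L_4(x).
Expanding and collecting terms gives f(x) = -2x^4 - 2x^3 - 2x^2 + 4x - 2.
Check: f(3) = -224. ✓

f(x) = -2x^4 - 2x^3 - 2x^2 + 4x - 2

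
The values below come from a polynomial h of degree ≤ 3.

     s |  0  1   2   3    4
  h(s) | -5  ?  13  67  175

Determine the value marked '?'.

On equispaced nodes a degree-3 polynomial has vanishing fourth forward difference, so
  h(0) - 4·h(1) + 6·h(2) - 4·h(3) + h(4) = 0.
Substituting the known values and solving for h(1):
  -4·h(1) = 20
  h(1) = -5.

-5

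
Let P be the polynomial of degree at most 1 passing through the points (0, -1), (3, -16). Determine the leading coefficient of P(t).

-5

Write P(t) = at + b. Substituting each data point gives a linear system:
  b = -1
  3a + b = -16
Solving the system yields a = -5, b = -1.
So P(t) = -5t - 1.
The leading coefficient is -5.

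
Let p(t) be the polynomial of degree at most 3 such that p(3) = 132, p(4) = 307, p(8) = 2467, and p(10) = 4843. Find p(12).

8403

Write p(t) = at^3 + bt^2 + ct + d. Substituting each data point gives a linear system:
  27a + 9b + 3c + d = 132
  64a + 16b + 4c + d = 307
  512a + 64b + 8c + d = 2467
  1000a + 100b + 10c + d = 4843
Solving the system yields a = 5, b = -2, c = 4, d = 3.
So p(t) = 5t^3 - 2t^2 + 4t + 3.
Then p(12) = 8403.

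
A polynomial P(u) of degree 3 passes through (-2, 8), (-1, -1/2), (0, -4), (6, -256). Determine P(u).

Write P(u) = au^3 + bu^2 + cu + d. Substituting each data point gives a linear system:
  -8a + 4b - 2c + d = 8
  -a + b - c + d = -1/2
  d = -4
  216a + 36b + 6c + d = -256
Solving the system yields a = -1, b = -1/2, c = -3, d = -4.
So P(u) = -u^3 - (1/2)u^2 - 3u - 4.
Check: P(6) = -256. ✓

P(u) = -u^3 - (1/2)u^2 - 3u - 4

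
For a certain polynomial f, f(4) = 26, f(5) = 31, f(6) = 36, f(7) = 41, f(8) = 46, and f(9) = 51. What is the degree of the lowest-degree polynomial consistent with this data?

Forward differences of the values at s = 4, 5, 6, 7, 8, 9:
  f  : 26  31  36  41  46  51
  Δ  : 5  5  5  5  5
  Δ^2: 0  0  0  0
  Δ^3: 0  0  0
  Δ^4: 0  0
  Δ^5: 0
The first differences are constant (5) and nonzero, while all higher differences vanish, so the minimal degree is 1.

1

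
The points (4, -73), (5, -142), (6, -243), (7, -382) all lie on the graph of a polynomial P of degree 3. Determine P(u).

P(u) = -u^3 - u^2 + u + 3

Using the Lagrange interpolation formula with nodes 4, 5, 6, 7:
  L_0(u) = (u - 5)(u - 6)(u - 7) / -6
  L_1(u) = (u - 4)(u - 6)(u - 7) / 2
  L_2(u) = (u - 4)(u - 5)(u - 7) / -2
  L_3(u) = (u - 4)(u - 5)(u - 6) / 6
Then P(u) = -73·L_0(u) - 142·L_1(u) - 243·L_2(u) - 382·L_3(u).
Expanding and collecting terms gives P(u) = -u^3 - u^2 + u + 3.
Check: P(5) = -142. ✓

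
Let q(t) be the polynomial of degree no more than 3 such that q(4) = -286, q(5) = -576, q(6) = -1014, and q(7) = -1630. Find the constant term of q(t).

-6

Write q(t) = at^3 + bt^2 + ct + d. Substituting each data point gives a linear system:
  64a + 16b + 4c + d = -286
  125a + 25b + 5c + d = -576
  216a + 36b + 6c + d = -1014
  343a + 49b + 7c + d = -1630
Solving the system yields a = -5, b = 1, c = 6, d = -6.
So q(t) = -5t^3 + t^2 + 6t - 6.
The constant term is -6.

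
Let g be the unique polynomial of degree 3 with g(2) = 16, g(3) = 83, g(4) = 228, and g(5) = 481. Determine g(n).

Write g(n) = an^3 + bn^2 + cn + d. Substituting each data point gives a linear system:
  8a + 4b + 2c + d = 16
  27a + 9b + 3c + d = 83
  64a + 16b + 4c + d = 228
  125a + 25b + 5c + d = 481
Solving the system yields a = 5, b = -6, c = 2, d = -4.
So g(n) = 5n³ - 6n² + 2n - 4.
Check: g(2) = 16. ✓

g(n) = 5n^3 - 6n^2 + 2n - 4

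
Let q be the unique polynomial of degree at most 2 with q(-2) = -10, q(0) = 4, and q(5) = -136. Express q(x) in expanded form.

Write q(x) = ax^2 + bx + c. Substituting each data point gives a linear system:
  4a - 2b + c = -10
  c = 4
  25a + 5b + c = -136
Solving the system yields a = -5, b = -3, c = 4.
So q(x) = -5x² - 3x + 4.
Check: q(0) = 4. ✓

q(x) = -5x^2 - 3x + 4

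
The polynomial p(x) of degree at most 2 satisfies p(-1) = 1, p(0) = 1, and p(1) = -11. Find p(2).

Using the Lagrange interpolation formula with nodes -1, 0, 1:
  L_0(x) = x(x - 1) / 2
  L_1(x) = (x + 1)(x - 1) / -1
  L_2(x) = (x + 1)x / 2
Then p(x) = 1·L_0(x) + 1·L_1(x) - 11·L_2(x).
Expanding and collecting terms gives p(x) = -6x^2 - 6x + 1.
Evaluating at x = 2: p(2) = -35.

-35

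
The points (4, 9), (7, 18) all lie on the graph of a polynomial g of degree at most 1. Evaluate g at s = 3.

6

Write g(s) = as + b. Substituting each data point gives a linear system:
  4a + b = 9
  7a + b = 18
Solving the system yields a = 3, b = -3.
So g(s) = 3s - 3.
Then g(3) = 6.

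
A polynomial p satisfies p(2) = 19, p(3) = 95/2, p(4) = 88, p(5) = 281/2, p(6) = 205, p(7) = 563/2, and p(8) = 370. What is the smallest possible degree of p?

2

Forward differences of the values at u = 2, 3, 4, 5, 6, 7, 8:
  p  : 19  95/2  88  281/2  205  563/2  370
  Δ  : 57/2  81/2  105/2  129/2  153/2  177/2
  Δ^2: 12  12  12  12  12
  Δ^3: 0  0  0  0
  Δ^4: 0  0  0
  Δ^5: 0  0
  Δ^6: 0
The second differences are constant (12) and nonzero, while all higher differences vanish, so the minimal degree is 2.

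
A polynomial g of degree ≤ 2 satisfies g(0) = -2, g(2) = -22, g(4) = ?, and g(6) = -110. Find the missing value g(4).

-58

On equispaced nodes a degree-2 polynomial has vanishing third forward difference, so
  - g(0) + 3·g(2) - 3·g(4) + g(6) = 0.
Substituting the known values and solving for g(4):
  -3·g(4) = 174
  g(4) = -58.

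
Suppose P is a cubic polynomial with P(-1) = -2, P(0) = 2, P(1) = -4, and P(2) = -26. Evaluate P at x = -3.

-16

Forward differences of the values at x = -1, 0, 1, 2:
  P  : -2  2  -4  -26
  Δ  : 4  -6  -22
  Δ^2: -10  -16
  Δ^3: -6
The third differences are constant, confirming degree 3.
Interpolating (Newton forward form) and evaluating at x = -3 gives P(-3) = -16.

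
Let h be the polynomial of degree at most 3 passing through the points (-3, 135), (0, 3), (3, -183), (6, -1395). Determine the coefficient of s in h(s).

Write h(s) = as^3 + bs^2 + cs + d. Substituting each data point gives a linear system:
  -27a + 9b - 3c + d = 135
  d = 3
  27a + 9b + 3c + d = -183
  216a + 36b + 6c + d = -1395
Solving the system yields a = -6, b = -3, c = 1, d = 3.
So h(s) = -6s^3 - 3s^2 + s + 3.
The coefficient of s is 1.

1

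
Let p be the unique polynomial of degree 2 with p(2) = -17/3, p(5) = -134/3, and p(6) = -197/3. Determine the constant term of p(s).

1/3

Write p(s) = as^2 + bs + c. Substituting each data point gives a linear system:
  4a + 2b + c = -17/3
  25a + 5b + c = -134/3
  36a + 6b + c = -197/3
Solving the system yields a = -2, b = 1, c = 1/3.
So p(s) = -2s^2 + s + 1/3.
The constant term is 1/3.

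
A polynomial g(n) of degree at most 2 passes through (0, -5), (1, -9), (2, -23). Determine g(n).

Using the Lagrange interpolation formula with nodes 0, 1, 2:
  L_0(n) = (n - 1)(n - 2) / 2
  L_1(n) = n(n - 2) / -1
  L_2(n) = n(n - 1) / 2
Then g(n) = -5·L_0(n) - 9·L_1(n) - 23·L_2(n).
Expanding and collecting terms gives g(n) = -5n^2 + n - 5.
Check: g(2) = -23. ✓

g(n) = -5n^2 + n - 5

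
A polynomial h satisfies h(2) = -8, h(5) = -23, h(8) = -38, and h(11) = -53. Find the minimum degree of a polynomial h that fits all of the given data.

1

Forward differences of the values at s = 2, 5, 8, 11:
  h  : -8  -23  -38  -53
  Δ  : -15  -15  -15
  Δ^2: 0  0
  Δ^3: 0
The first differences are constant (-15) and nonzero, while all higher differences vanish, so the minimal degree is 1.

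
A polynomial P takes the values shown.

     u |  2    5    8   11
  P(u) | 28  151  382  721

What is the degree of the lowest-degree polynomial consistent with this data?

2

Divided differences on the nodes 2, 5, 8, 11:
  order 0: 28  151  382  721
  order 1: 41  77  113
  order 2: 6  6
  order 3: 0
The order-2 divided differences are all 6 (nonzero) and every higher order vanishes, so the data lies on a polynomial of degree exactly 2.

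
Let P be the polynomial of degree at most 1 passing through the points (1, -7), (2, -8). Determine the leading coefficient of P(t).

Write P(t) = at + b. Substituting each data point gives a linear system:
  a + b = -7
  2a + b = -8
Solving the system yields a = -1, b = -6.
So P(t) = -t - 6.
The leading coefficient is -1.

-1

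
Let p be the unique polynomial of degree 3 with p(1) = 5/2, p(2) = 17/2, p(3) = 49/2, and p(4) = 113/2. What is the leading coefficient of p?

1

Write p(n) = an^3 + bn^2 + cn + d. Substituting each data point gives a linear system:
  a + b + c + d = 5/2
  8a + 4b + 2c + d = 17/2
  27a + 9b + 3c + d = 49/2
  64a + 16b + 4c + d = 113/2
Solving the system yields a = 1, b = -1, c = 2, d = 1/2.
So p(n) = n^3 - n^2 + 2n + 1/2.
The leading coefficient is 1.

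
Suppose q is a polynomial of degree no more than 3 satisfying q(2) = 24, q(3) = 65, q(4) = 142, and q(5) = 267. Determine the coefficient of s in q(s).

Write q(s) = as^3 + bs^2 + cs + d. Substituting each data point gives a linear system:
  8a + 4b + 2c + d = 24
  27a + 9b + 3c + d = 65
  64a + 16b + 4c + d = 142
  125a + 25b + 5c + d = 267
Solving the system yields a = 2, b = 0, c = 3, d = 2.
So q(s) = 2s³ + 3s + 2.
The coefficient of s is 3.

3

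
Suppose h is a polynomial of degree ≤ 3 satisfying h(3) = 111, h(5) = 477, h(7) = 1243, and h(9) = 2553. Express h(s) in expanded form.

Using the Lagrange interpolation formula with nodes 3, 5, 7, 9:
  L_0(s) = (s - 5)(s - 7)(s - 9) / -48
  L_1(s) = (s - 3)(s - 7)(s - 9) / 16
  L_2(s) = (s - 3)(s - 5)(s - 9) / -16
  L_3(s) = (s - 3)(s - 5)(s - 7) / 48
Then h(s) = 111·L_0(s) + 477·L_1(s) + 1243·L_2(s) + 2553·L_3(s).
Expanding and collecting terms gives h(s) = 3s^3 + 5s^2 - 4s - 3.
Check: h(5) = 477. ✓

h(s) = 3s^3 + 5s^2 - 4s - 3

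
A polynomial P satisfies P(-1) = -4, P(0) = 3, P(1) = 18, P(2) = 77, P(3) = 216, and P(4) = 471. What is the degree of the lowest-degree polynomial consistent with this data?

3

Forward differences of the values at s = -1, 0, 1, 2, 3, 4:
  P  : -4  3  18  77  216  471
  Δ  : 7  15  59  139  255
  Δ^2: 8  44  80  116
  Δ^3: 36  36  36
  Δ^4: 0  0
  Δ^5: 0
The third differences are constant (36) and nonzero, while all higher differences vanish, so the minimal degree is 3.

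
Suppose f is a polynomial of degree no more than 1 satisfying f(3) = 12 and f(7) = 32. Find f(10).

47

Using the Lagrange interpolation formula with nodes 3, 7:
  L_0(s) = (s - 7) / -4
  L_1(s) = (s - 3) / 4
Then f(s) = 12·L_0(s) + 32·L_1(s).
Expanding and collecting terms gives f(s) = 5s - 3.
Evaluating at s = 10: f(10) = 47.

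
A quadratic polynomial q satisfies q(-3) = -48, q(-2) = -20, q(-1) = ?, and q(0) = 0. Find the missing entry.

On equispaced nodes a degree-2 polynomial has vanishing third forward difference, so
  - q(-3) + 3·q(-2) - 3·q(-1) + q(0) = 0.
Substituting the known values and solving for q(-1):
  -3·q(-1) = 12
  q(-1) = -4.

-4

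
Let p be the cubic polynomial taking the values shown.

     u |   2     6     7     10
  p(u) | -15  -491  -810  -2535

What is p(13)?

-5790

Write p(u) = au^3 + bu^2 + cu + d. Substituting each data point gives a linear system:
  8a + 4b + 2c + d = -15
  216a + 36b + 6c + d = -491
  343a + 49b + 7c + d = -810
  1000a + 100b + 10c + d = -2535
Solving the system yields a = -3, b = 5, c = -3, d = -5.
So p(u) = -3u^3 + 5u^2 - 3u - 5.
Then p(13) = -5790.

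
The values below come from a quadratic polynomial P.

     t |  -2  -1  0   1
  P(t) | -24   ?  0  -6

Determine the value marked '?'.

-6

The 3 known points determine the degree-2 polynomial uniquely.
Write P(t) = at^2 + bt + c. Substituting each data point gives a linear system:
  4a - 2b + c = -24
  c = 0
  a + b + c = -6
Solving the system yields a = -6, b = 0, c = 0.
So P(t) = -6t^2.
Then P(-1) = -6.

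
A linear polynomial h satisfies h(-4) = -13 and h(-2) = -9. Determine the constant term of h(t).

-5

Write h(t) = at + b. Substituting each data point gives a linear system:
  -4a + b = -13
  -2a + b = -9
Solving the system yields a = 2, b = -5.
So h(t) = 2t - 5.
The constant term is -5.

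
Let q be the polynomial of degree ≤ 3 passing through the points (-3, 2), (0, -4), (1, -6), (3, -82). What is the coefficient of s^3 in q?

-2

Write q(s) = as^3 + bs^2 + cs + d. Substituting each data point gives a linear system:
  -27a + 9b - 3c + d = 2
  d = -4
  a + b + c + d = -6
  27a + 9b + 3c + d = -82
Solving the system yields a = -2, b = -4, c = 4, d = -4.
So q(s) = -2s^3 - 4s^2 + 4s - 4.
The leading coefficient is -2.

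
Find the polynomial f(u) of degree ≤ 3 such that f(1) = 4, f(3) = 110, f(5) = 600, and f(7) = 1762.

Write f(u) = au^3 + bu^2 + cu + d. Substituting each data point gives a linear system:
  a + b + c + d = 4
  27a + 9b + 3c + d = 110
  125a + 25b + 5c + d = 600
  343a + 49b + 7c + d = 1762
Solving the system yields a = 6, b = -6, c = -1, d = 5.
So f(u) = 6u^3 - 6u^2 - u + 5.
Check: f(1) = 4. ✓

f(u) = 6u^3 - 6u^2 - u + 5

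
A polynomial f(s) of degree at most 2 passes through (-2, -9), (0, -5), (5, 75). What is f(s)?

f(s) = 2s^2 + 6s - 5

Write f(s) = as^2 + bs + c. Substituting each data point gives a linear system:
  4a - 2b + c = -9
  c = -5
  25a + 5b + c = 75
Solving the system yields a = 2, b = 6, c = -5.
So f(s) = 2s² + 6s - 5.
Check: f(-2) = -9. ✓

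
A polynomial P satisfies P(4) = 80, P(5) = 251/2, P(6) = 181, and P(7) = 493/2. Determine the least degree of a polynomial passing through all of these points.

Forward differences of the values at t = 4, 5, 6, 7:
  P  : 80  251/2  181  493/2
  Δ  : 91/2  111/2  131/2
  Δ^2: 10  10
  Δ^3: 0
The second differences are constant (10) and nonzero, while all higher differences vanish, so the minimal degree is 2.

2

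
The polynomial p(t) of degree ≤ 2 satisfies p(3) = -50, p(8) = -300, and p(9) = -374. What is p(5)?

Using the Lagrange interpolation formula with nodes 3, 8, 9:
  L_0(t) = (t - 8)(t - 9) / 30
  L_1(t) = (t - 3)(t - 9) / -5
  L_2(t) = (t - 3)(t - 8) / 6
Then p(t) = -50·L_0(t) - 300·L_1(t) - 374·L_2(t).
Expanding and collecting terms gives p(t) = -4t² - 6t + 4.
Evaluating at t = 5: p(5) = -126.

-126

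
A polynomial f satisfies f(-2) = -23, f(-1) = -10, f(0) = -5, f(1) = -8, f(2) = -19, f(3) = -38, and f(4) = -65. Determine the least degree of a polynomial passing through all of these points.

2

Forward differences of the values at s = -2, -1, 0, 1, 2, 3, 4:
  f  : -23  -10  -5  -8  -19  -38  -65
  Δ  : 13  5  -3  -11  -19  -27
  Δ^2: -8  -8  -8  -8  -8
  Δ^3: 0  0  0  0
  Δ^4: 0  0  0
  Δ^5: 0  0
  Δ^6: 0
The second differences are constant (-8) and nonzero, while all higher differences vanish, so the minimal degree is 2.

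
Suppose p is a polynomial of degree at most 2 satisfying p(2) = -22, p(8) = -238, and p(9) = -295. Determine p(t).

p(t) = -3t^2 - 6t + 2

Using the Lagrange interpolation formula with nodes 2, 8, 9:
  L_0(t) = (t - 8)(t - 9) / 42
  L_1(t) = (t - 2)(t - 9) / -6
  L_2(t) = (t - 2)(t - 8) / 7
Then p(t) = -22·L_0(t) - 238·L_1(t) - 295·L_2(t).
Expanding and collecting terms gives p(t) = -3t^2 - 6t + 2.
Check: p(8) = -238. ✓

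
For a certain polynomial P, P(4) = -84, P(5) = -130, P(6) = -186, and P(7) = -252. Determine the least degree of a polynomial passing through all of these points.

2

Forward differences of the values at s = 4, 5, 6, 7:
  P  : -84  -130  -186  -252
  Δ  : -46  -56  -66
  Δ^2: -10  -10
  Δ^3: 0
The second differences are constant (-10) and nonzero, while all higher differences vanish, so the minimal degree is 2.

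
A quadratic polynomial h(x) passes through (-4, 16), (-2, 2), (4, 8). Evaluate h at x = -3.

8

Write h(x) = ax^2 + bx + c. Substituting each data point gives a linear system:
  16a - 4b + c = 16
  4a - 2b + c = 2
  16a + 4b + c = 8
Solving the system yields a = 1, b = -1, c = -4.
So h(x) = x^2 - x - 4.
Then h(-3) = 8.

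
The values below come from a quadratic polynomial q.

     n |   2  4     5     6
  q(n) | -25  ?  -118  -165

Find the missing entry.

-79

The 3 known points determine the degree-2 polynomial uniquely.
Write q(n) = an^2 + bn + c. Substituting each data point gives a linear system:
  4a + 2b + c = -25
  25a + 5b + c = -118
  36a + 6b + c = -165
Solving the system yields a = -4, b = -3, c = -3.
So q(n) = -4n^2 - 3n - 3.
Then q(4) = -79.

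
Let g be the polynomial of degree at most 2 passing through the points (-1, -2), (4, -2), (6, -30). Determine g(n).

g(n) = -2n^2 + 6n + 6

Write g(n) = an^2 + bn + c. Substituting each data point gives a linear system:
  a - b + c = -2
  16a + 4b + c = -2
  36a + 6b + c = -30
Solving the system yields a = -2, b = 6, c = 6.
So g(n) = -2n^2 + 6n + 6.
Check: g(6) = -30. ✓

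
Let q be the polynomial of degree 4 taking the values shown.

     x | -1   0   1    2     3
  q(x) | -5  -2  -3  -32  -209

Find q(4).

-750

Using the Lagrange interpolation formula with nodes -1, 0, 1, 2, 3:
  L_0(x) = x(x - 1)(x - 2)(x - 3) / 24
  L_1(x) = (x + 1)(x - 1)(x - 2)(x - 3) / -6
  L_2(x) = (x + 1)x(x - 2)(x - 3) / 4
  L_3(x) = (x + 1)x(x - 1)(x - 3) / -6
  L_4(x) = (x + 1)x(x - 1)(x - 2) / 24
Then q(x) = -5·L_0(x) - 2·L_1(x) - 3·L_2(x) - 32·L_3(x) - 209·L_4(x).
Expanding and collecting terms gives q(x) = -4x^4 + 4x^3 + 2x^2 - 3x - 2.
Evaluating at x = 4: q(4) = -750.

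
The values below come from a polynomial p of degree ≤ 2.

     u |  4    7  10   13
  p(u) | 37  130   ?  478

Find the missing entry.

On equispaced nodes a degree-2 polynomial has vanishing third forward difference, so
  - p(4) + 3·p(7) - 3·p(10) + p(13) = 0.
Substituting the known values and solving for p(10):
  -3·p(10) = -831
  p(10) = 277.

277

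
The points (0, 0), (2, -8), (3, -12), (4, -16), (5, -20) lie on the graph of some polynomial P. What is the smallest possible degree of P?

Divided differences on the nodes 0, 2, 3, 4, 5:
  order 0: 0  -8  -12  -16  -20
  order 1: -4  -4  -4  -4
  order 2: 0  0  0
  order 3: 0  0
  order 4: 0
The order-1 divided differences are all -4 (nonzero) and every higher order vanishes, so the data lies on a polynomial of degree exactly 1.

1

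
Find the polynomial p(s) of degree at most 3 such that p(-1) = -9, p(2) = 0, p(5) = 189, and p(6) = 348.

p(s) = 2s^3 - 2s^2 - s - 6

Using the Lagrange interpolation formula with nodes -1, 2, 5, 6:
  L_0(s) = (s - 2)(s - 5)(s - 6) / -126
  L_1(s) = (s + 1)(s - 5)(s - 6) / 36
  L_2(s) = (s + 1)(s - 2)(s - 6) / -18
  L_3(s) = (s + 1)(s - 2)(s - 5) / 28
Then p(s) = -9·L_0(s) + 0·L_1(s) + 189·L_2(s) + 348·L_3(s).
Expanding and collecting terms gives p(s) = 2s³ - 2s² - s - 6.
Check: p(2) = 0. ✓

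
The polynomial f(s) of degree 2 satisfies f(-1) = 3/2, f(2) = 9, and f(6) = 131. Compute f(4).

54

Using the Lagrange interpolation formula with nodes -1, 2, 6:
  L_0(s) = (s - 2)(s - 6) / 21
  L_1(s) = (s + 1)(s - 6) / -12
  L_2(s) = (s + 1)(s - 2) / 28
Then f(s) = 3/2·L_0(s) + 9·L_1(s) + 131·L_2(s).
Expanding and collecting terms gives f(s) = 4s² - (3/2)s - 4.
Evaluating at s = 4: f(4) = 54.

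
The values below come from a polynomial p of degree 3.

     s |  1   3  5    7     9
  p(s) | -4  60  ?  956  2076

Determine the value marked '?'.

The 4 known points determine the degree-3 polynomial uniquely.
Write p(s) = as^3 + bs^2 + cs + d. Substituting each data point gives a linear system:
  a + b + c + d = -4
  27a + 9b + 3c + d = 60
  343a + 49b + 7c + d = 956
  729a + 81b + 9c + d = 2076
Solving the system yields a = 3, b = -1, c = -3, d = -3.
So p(s) = 3s³ - s² - 3s - 3.
Then p(5) = 332.

332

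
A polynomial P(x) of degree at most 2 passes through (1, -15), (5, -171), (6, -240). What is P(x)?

Write P(x) = ax^2 + bx + c. Substituting each data point gives a linear system:
  a + b + c = -15
  25a + 5b + c = -171
  36a + 6b + c = -240
Solving the system yields a = -6, b = -3, c = -6.
So P(x) = -6x² - 3x - 6.
Check: P(6) = -240. ✓

P(x) = -6x^2 - 3x - 6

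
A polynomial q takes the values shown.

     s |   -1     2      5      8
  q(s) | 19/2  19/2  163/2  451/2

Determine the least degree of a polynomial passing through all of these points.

Forward differences of the values at s = -1, 2, 5, 8:
  q  : 19/2  19/2  163/2  451/2
  Δ  : 0  72  144
  Δ^2: 72  72
  Δ^3: 0
The second differences are constant (72) and nonzero, while all higher differences vanish, so the minimal degree is 2.

2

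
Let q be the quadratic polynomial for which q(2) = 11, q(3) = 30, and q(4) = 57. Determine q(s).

q(s) = 4s^2 - s - 3

Using the Lagrange interpolation formula with nodes 2, 3, 4:
  L_0(s) = (s - 3)(s - 4) / 2
  L_1(s) = (s - 2)(s - 4) / -1
  L_2(s) = (s - 2)(s - 3) / 2
Then q(s) = 11·L_0(s) + 30·L_1(s) + 57·L_2(s).
Expanding and collecting terms gives q(s) = 4s^2 - s - 3.
Check: q(2) = 11. ✓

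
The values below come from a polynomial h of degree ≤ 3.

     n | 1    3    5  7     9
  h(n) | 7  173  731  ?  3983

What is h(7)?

The 4 known points determine the degree-3 polynomial uniquely.
Write h(n) = an^3 + bn^2 + cn + d. Substituting each data point gives a linear system:
  a + b + c + d = 7
  27a + 9b + 3c + d = 173
  125a + 25b + 5c + d = 731
  729a + 81b + 9c + d = 3983
Solving the system yields a = 5, b = 4, c = 2, d = -4.
So h(n) = 5n³ + 4n² + 2n - 4.
Then h(7) = 1921.

1921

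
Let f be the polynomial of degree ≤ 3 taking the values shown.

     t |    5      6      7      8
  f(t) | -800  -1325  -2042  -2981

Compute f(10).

Write f(t) = at^3 + bt^2 + ct + d. Substituting each data point gives a linear system:
  125a + 25b + 5c + d = -800
  216a + 36b + 6c + d = -1325
  343a + 49b + 7c + d = -2042
  512a + 64b + 8c + d = -2981
Solving the system yields a = -5, b = -6, c = -4, d = -5.
So f(t) = -5t^3 - 6t^2 - 4t - 5.
Then f(10) = -5645.

-5645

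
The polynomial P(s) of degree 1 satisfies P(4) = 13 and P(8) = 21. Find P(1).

Using the Lagrange interpolation formula with nodes 4, 8:
  L_0(s) = (s - 8) / -4
  L_1(s) = (s - 4) / 4
Then P(s) = 13·L_0(s) + 21·L_1(s).
Expanding and collecting terms gives P(s) = 2s + 5.
Evaluating at s = 1: P(1) = 7.

7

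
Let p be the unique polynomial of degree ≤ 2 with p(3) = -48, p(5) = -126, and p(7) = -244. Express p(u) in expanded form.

Write p(u) = au^2 + bu + c. Substituting each data point gives a linear system:
  9a + 3b + c = -48
  25a + 5b + c = -126
  49a + 7b + c = -244
Solving the system yields a = -5, b = 1, c = -6.
So p(u) = -5u^2 + u - 6.
Check: p(7) = -244. ✓

p(u) = -5u^2 + u - 6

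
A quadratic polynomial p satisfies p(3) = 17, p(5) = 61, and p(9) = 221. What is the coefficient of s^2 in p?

3

Write p(s) = as^2 + bs + c. Substituting each data point gives a linear system:
  9a + 3b + c = 17
  25a + 5b + c = 61
  81a + 9b + c = 221
Solving the system yields a = 3, b = -2, c = -4.
So p(s) = 3s^2 - 2s - 4.
The leading coefficient is 3.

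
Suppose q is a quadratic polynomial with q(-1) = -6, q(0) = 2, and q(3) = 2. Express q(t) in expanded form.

q(t) = -2t^2 + 6t + 2

Write q(t) = at^2 + bt + c. Substituting each data point gives a linear system:
  a - b + c = -6
  c = 2
  9a + 3b + c = 2
Solving the system yields a = -2, b = 6, c = 2.
So q(t) = -2t^2 + 6t + 2.
Check: q(-1) = -6. ✓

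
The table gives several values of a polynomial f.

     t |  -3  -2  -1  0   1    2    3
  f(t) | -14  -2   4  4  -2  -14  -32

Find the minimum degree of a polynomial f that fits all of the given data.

2

Forward differences of the values at t = -3, -2, -1, 0, 1, 2, 3:
  f  : -14  -2  4  4  -2  -14  -32
  Δ  : 12  6  0  -6  -12  -18
  Δ^2: -6  -6  -6  -6  -6
  Δ^3: 0  0  0  0
  Δ^4: 0  0  0
  Δ^5: 0  0
  Δ^6: 0
The second differences are constant (-6) and nonzero, while all higher differences vanish, so the minimal degree is 2.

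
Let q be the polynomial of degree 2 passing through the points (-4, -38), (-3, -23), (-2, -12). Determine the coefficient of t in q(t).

Write q(t) = at^2 + bt + c. Substituting each data point gives a linear system:
  16a - 4b + c = -38
  9a - 3b + c = -23
  4a - 2b + c = -12
Solving the system yields a = -2, b = 1, c = -2.
So q(t) = -2t² + t - 2.
The coefficient of t is 1.

1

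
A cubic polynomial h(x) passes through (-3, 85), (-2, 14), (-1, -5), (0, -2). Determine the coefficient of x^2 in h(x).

Write h(x) = ax^3 + bx^2 + cx + d. Substituting each data point gives a linear system:
  -27a + 9b - 3c + d = 85
  -8a + 4b - 2c + d = 14
  -a + b - c + d = -5
  d = -2
Solving the system yields a = -5, b = -4, c = 4, d = -2.
So h(x) = -5x^3 - 4x^2 + 4x - 2.
The coefficient of x^2 is -4.

-4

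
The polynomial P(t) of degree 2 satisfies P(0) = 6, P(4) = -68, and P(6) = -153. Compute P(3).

Using the Lagrange interpolation formula with nodes 0, 4, 6:
  L_0(t) = (t - 4)(t - 6) / 24
  L_1(t) = t(t - 6) / -8
  L_2(t) = t(t - 4) / 12
Then P(t) = 6·L_0(t) - 68·L_1(t) - 153·L_2(t).
Expanding and collecting terms gives P(t) = -4t^2 - (5/2)t + 6.
Evaluating at t = 3: P(3) = -75/2.

-75/2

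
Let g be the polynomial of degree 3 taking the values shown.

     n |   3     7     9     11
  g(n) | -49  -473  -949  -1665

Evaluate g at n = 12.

Using the Lagrange interpolation formula with nodes 3, 7, 9, 11:
  L_0(n) = (n - 7)(n - 9)(n - 11) / -192
  L_1(n) = (n - 3)(n - 9)(n - 11) / 32
  L_2(n) = (n - 3)(n - 7)(n - 11) / -24
  L_3(n) = (n - 3)(n - 7)(n - 9) / 64
Then g(n) = -49·L_0(n) - 473·L_1(n) - 949·L_2(n) - 1665·L_3(n).
Expanding and collecting terms gives g(n) = -n^3 - 3n^2 + 3n - 4.
Evaluating at n = 12: g(12) = -2128.

-2128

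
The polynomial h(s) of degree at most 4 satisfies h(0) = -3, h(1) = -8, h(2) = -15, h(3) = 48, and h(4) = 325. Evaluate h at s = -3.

360

Forward differences of the values at s = 0, 1, 2, 3, 4:
  h  : -3  -8  -15  48  325
  Δ  : -5  -7  63  277
  Δ^2: -2  70  214
  Δ^3: 72  144
  Δ^4: 72
The fourth differences are constant, confirming degree 4.
Interpolating (Newton forward form) and evaluating at s = -3 gives h(-3) = 360.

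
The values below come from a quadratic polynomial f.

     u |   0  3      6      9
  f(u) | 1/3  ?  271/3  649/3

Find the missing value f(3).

55/3

The 3 known points determine the degree-2 polynomial uniquely.
Write f(u) = au^2 + bu + c. Substituting each data point gives a linear system:
  c = 1/3
  36a + 6b + c = 271/3
  81a + 9b + c = 649/3
Solving the system yields a = 3, b = -3, c = 1/3.
So f(u) = 3u^2 - 3u + 1/3.
Then f(3) = 55/3.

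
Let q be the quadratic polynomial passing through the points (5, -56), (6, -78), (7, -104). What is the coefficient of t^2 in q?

Write q(t) = at^2 + bt + c. Substituting each data point gives a linear system:
  25a + 5b + c = -56
  36a + 6b + c = -78
  49a + 7b + c = -104
Solving the system yields a = -2, b = 0, c = -6.
So q(t) = -2t² - 6.
The leading coefficient is -2.

-2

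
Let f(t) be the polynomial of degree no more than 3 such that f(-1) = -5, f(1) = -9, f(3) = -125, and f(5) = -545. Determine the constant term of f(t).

Write f(t) = at^3 + bt^2 + ct + d. Substituting each data point gives a linear system:
  -a + b - c + d = -5
  a + b + c + d = -9
  27a + 9b + 3c + d = -125
  125a + 25b + 5c + d = -545
Solving the system yields a = -4, b = -2, c = 2, d = -5.
So f(t) = -4t^3 - 2t^2 + 2t - 5.
The constant term is -5.

-5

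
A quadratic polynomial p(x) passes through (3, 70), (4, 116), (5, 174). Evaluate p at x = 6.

Forward differences of the values at x = 3, 4, 5:
  p  : 70  116  174
  Δ  : 46  58
  Δ^2: 12
The second differences are constant, confirming degree 2.
Interpolating (Newton forward form) and evaluating at x = 6 gives p(6) = 244.

244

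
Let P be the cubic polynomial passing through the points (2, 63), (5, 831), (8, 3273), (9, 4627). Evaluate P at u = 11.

Write P(u) = au^3 + bu^2 + cu + d. Substituting each data point gives a linear system:
  8a + 4b + 2c + d = 63
  125a + 25b + 5c + d = 831
  512a + 64b + 8c + d = 3273
  729a + 81b + 9c + d = 4627
Solving the system yields a = 6, b = 3, c = 1, d = 1.
So P(u) = 6u^3 + 3u^2 + u + 1.
Then P(11) = 8361.

8361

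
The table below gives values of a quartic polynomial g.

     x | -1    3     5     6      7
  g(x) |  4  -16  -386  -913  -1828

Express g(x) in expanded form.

Write g(x) = ax^4 + bx^3 + cx^2 + dx + e. Substituting each data point gives a linear system:
  a - b + c - d + e = 4
  81a + 27b + 9c + 3d + e = -16
  625a + 125b + 25c + 5d + e = -386
  1296a + 216b + 36c + 6d + e = -913
  2401a + 343b + 49c + 7d + e = -1828
Solving the system yields a = -1, b = 1, c = 5, d = -2, e = -1.
So g(x) = -x^4 + x^3 + 5x^2 - 2x - 1.
Check: g(7) = -1828. ✓

g(x) = -x^4 + x^3 + 5x^2 - 2x - 1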